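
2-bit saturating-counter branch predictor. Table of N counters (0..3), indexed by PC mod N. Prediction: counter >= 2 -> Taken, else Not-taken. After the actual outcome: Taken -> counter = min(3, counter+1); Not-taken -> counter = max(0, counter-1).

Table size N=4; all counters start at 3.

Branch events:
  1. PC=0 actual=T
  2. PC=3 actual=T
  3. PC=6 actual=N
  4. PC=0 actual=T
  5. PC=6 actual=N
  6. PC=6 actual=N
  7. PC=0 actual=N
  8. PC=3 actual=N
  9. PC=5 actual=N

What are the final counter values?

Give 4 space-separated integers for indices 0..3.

Answer: 2 2 0 2

Derivation:
Ev 1: PC=0 idx=0 pred=T actual=T -> ctr[0]=3
Ev 2: PC=3 idx=3 pred=T actual=T -> ctr[3]=3
Ev 3: PC=6 idx=2 pred=T actual=N -> ctr[2]=2
Ev 4: PC=0 idx=0 pred=T actual=T -> ctr[0]=3
Ev 5: PC=6 idx=2 pred=T actual=N -> ctr[2]=1
Ev 6: PC=6 idx=2 pred=N actual=N -> ctr[2]=0
Ev 7: PC=0 idx=0 pred=T actual=N -> ctr[0]=2
Ev 8: PC=3 idx=3 pred=T actual=N -> ctr[3]=2
Ev 9: PC=5 idx=1 pred=T actual=N -> ctr[1]=2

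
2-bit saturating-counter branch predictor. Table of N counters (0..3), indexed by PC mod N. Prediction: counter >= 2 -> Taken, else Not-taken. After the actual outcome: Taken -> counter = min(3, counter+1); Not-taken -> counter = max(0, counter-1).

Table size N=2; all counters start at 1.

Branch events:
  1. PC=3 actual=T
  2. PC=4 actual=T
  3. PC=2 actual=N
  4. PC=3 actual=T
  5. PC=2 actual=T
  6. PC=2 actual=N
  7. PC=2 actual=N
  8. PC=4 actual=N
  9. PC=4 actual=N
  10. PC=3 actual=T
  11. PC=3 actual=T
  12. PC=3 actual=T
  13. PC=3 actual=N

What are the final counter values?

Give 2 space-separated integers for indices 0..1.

Answer: 0 2

Derivation:
Ev 1: PC=3 idx=1 pred=N actual=T -> ctr[1]=2
Ev 2: PC=4 idx=0 pred=N actual=T -> ctr[0]=2
Ev 3: PC=2 idx=0 pred=T actual=N -> ctr[0]=1
Ev 4: PC=3 idx=1 pred=T actual=T -> ctr[1]=3
Ev 5: PC=2 idx=0 pred=N actual=T -> ctr[0]=2
Ev 6: PC=2 idx=0 pred=T actual=N -> ctr[0]=1
Ev 7: PC=2 idx=0 pred=N actual=N -> ctr[0]=0
Ev 8: PC=4 idx=0 pred=N actual=N -> ctr[0]=0
Ev 9: PC=4 idx=0 pred=N actual=N -> ctr[0]=0
Ev 10: PC=3 idx=1 pred=T actual=T -> ctr[1]=3
Ev 11: PC=3 idx=1 pred=T actual=T -> ctr[1]=3
Ev 12: PC=3 idx=1 pred=T actual=T -> ctr[1]=3
Ev 13: PC=3 idx=1 pred=T actual=N -> ctr[1]=2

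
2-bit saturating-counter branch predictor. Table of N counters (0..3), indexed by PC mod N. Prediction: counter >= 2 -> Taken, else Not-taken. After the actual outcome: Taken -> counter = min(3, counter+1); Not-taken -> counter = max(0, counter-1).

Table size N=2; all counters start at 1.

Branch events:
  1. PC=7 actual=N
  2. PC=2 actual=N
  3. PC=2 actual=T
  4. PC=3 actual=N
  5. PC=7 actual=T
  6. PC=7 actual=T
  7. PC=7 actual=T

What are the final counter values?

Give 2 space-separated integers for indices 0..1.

Answer: 1 3

Derivation:
Ev 1: PC=7 idx=1 pred=N actual=N -> ctr[1]=0
Ev 2: PC=2 idx=0 pred=N actual=N -> ctr[0]=0
Ev 3: PC=2 idx=0 pred=N actual=T -> ctr[0]=1
Ev 4: PC=3 idx=1 pred=N actual=N -> ctr[1]=0
Ev 5: PC=7 idx=1 pred=N actual=T -> ctr[1]=1
Ev 6: PC=7 idx=1 pred=N actual=T -> ctr[1]=2
Ev 7: PC=7 idx=1 pred=T actual=T -> ctr[1]=3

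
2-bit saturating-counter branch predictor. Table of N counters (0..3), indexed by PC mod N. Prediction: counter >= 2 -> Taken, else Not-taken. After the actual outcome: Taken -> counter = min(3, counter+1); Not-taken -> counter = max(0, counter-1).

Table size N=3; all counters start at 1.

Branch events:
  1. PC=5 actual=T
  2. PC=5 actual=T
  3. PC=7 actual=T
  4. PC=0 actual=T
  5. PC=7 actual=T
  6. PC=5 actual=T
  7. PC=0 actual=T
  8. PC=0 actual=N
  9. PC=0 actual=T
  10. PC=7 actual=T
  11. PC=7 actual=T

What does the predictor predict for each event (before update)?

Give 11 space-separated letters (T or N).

Ev 1: PC=5 idx=2 pred=N actual=T -> ctr[2]=2
Ev 2: PC=5 idx=2 pred=T actual=T -> ctr[2]=3
Ev 3: PC=7 idx=1 pred=N actual=T -> ctr[1]=2
Ev 4: PC=0 idx=0 pred=N actual=T -> ctr[0]=2
Ev 5: PC=7 idx=1 pred=T actual=T -> ctr[1]=3
Ev 6: PC=5 idx=2 pred=T actual=T -> ctr[2]=3
Ev 7: PC=0 idx=0 pred=T actual=T -> ctr[0]=3
Ev 8: PC=0 idx=0 pred=T actual=N -> ctr[0]=2
Ev 9: PC=0 idx=0 pred=T actual=T -> ctr[0]=3
Ev 10: PC=7 idx=1 pred=T actual=T -> ctr[1]=3
Ev 11: PC=7 idx=1 pred=T actual=T -> ctr[1]=3

Answer: N T N N T T T T T T T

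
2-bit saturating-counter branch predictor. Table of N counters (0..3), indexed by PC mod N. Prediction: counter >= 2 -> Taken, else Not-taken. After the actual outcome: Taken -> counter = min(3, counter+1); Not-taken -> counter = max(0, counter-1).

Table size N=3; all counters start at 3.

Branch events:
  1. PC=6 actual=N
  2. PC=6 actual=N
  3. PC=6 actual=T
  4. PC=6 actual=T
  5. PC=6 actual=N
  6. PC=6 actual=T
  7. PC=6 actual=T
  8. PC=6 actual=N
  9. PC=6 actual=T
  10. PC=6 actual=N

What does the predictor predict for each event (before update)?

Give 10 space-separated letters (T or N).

Answer: T T N T T T T T T T

Derivation:
Ev 1: PC=6 idx=0 pred=T actual=N -> ctr[0]=2
Ev 2: PC=6 idx=0 pred=T actual=N -> ctr[0]=1
Ev 3: PC=6 idx=0 pred=N actual=T -> ctr[0]=2
Ev 4: PC=6 idx=0 pred=T actual=T -> ctr[0]=3
Ev 5: PC=6 idx=0 pred=T actual=N -> ctr[0]=2
Ev 6: PC=6 idx=0 pred=T actual=T -> ctr[0]=3
Ev 7: PC=6 idx=0 pred=T actual=T -> ctr[0]=3
Ev 8: PC=6 idx=0 pred=T actual=N -> ctr[0]=2
Ev 9: PC=6 idx=0 pred=T actual=T -> ctr[0]=3
Ev 10: PC=6 idx=0 pred=T actual=N -> ctr[0]=2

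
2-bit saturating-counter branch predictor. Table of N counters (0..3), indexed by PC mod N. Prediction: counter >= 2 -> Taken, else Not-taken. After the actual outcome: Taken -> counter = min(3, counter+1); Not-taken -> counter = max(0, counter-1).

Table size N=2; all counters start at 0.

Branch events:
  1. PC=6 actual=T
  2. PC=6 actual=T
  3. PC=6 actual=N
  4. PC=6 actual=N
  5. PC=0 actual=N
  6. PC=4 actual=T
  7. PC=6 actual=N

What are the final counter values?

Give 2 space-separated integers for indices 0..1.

Ev 1: PC=6 idx=0 pred=N actual=T -> ctr[0]=1
Ev 2: PC=6 idx=0 pred=N actual=T -> ctr[0]=2
Ev 3: PC=6 idx=0 pred=T actual=N -> ctr[0]=1
Ev 4: PC=6 idx=0 pred=N actual=N -> ctr[0]=0
Ev 5: PC=0 idx=0 pred=N actual=N -> ctr[0]=0
Ev 6: PC=4 idx=0 pred=N actual=T -> ctr[0]=1
Ev 7: PC=6 idx=0 pred=N actual=N -> ctr[0]=0

Answer: 0 0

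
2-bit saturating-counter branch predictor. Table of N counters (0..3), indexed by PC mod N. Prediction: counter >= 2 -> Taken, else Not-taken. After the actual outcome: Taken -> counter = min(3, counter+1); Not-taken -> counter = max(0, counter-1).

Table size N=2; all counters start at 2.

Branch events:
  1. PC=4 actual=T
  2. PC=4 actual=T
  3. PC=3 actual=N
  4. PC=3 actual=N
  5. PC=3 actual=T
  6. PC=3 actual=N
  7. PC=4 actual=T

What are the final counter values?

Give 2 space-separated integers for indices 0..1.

Ev 1: PC=4 idx=0 pred=T actual=T -> ctr[0]=3
Ev 2: PC=4 idx=0 pred=T actual=T -> ctr[0]=3
Ev 3: PC=3 idx=1 pred=T actual=N -> ctr[1]=1
Ev 4: PC=3 idx=1 pred=N actual=N -> ctr[1]=0
Ev 5: PC=3 idx=1 pred=N actual=T -> ctr[1]=1
Ev 6: PC=3 idx=1 pred=N actual=N -> ctr[1]=0
Ev 7: PC=4 idx=0 pred=T actual=T -> ctr[0]=3

Answer: 3 0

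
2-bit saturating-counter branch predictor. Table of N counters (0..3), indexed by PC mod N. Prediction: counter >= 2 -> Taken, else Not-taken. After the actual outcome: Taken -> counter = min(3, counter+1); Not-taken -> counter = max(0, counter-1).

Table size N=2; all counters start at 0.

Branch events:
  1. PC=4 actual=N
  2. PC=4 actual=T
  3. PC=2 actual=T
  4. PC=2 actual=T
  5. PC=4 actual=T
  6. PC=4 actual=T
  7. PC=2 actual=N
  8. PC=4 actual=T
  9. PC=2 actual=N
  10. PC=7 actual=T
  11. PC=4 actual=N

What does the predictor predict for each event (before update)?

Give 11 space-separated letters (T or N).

Answer: N N N T T T T T T N T

Derivation:
Ev 1: PC=4 idx=0 pred=N actual=N -> ctr[0]=0
Ev 2: PC=4 idx=0 pred=N actual=T -> ctr[0]=1
Ev 3: PC=2 idx=0 pred=N actual=T -> ctr[0]=2
Ev 4: PC=2 idx=0 pred=T actual=T -> ctr[0]=3
Ev 5: PC=4 idx=0 pred=T actual=T -> ctr[0]=3
Ev 6: PC=4 idx=0 pred=T actual=T -> ctr[0]=3
Ev 7: PC=2 idx=0 pred=T actual=N -> ctr[0]=2
Ev 8: PC=4 idx=0 pred=T actual=T -> ctr[0]=3
Ev 9: PC=2 idx=0 pred=T actual=N -> ctr[0]=2
Ev 10: PC=7 idx=1 pred=N actual=T -> ctr[1]=1
Ev 11: PC=4 idx=0 pred=T actual=N -> ctr[0]=1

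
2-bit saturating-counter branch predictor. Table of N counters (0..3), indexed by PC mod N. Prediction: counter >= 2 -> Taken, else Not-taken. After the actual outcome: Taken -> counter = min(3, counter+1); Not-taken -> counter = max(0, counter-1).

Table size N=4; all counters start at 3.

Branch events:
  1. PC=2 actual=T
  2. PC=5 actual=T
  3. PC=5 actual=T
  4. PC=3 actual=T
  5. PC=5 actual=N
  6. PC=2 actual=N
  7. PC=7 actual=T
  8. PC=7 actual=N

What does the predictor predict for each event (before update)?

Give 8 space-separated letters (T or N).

Ev 1: PC=2 idx=2 pred=T actual=T -> ctr[2]=3
Ev 2: PC=5 idx=1 pred=T actual=T -> ctr[1]=3
Ev 3: PC=5 idx=1 pred=T actual=T -> ctr[1]=3
Ev 4: PC=3 idx=3 pred=T actual=T -> ctr[3]=3
Ev 5: PC=5 idx=1 pred=T actual=N -> ctr[1]=2
Ev 6: PC=2 idx=2 pred=T actual=N -> ctr[2]=2
Ev 7: PC=7 idx=3 pred=T actual=T -> ctr[3]=3
Ev 8: PC=7 idx=3 pred=T actual=N -> ctr[3]=2

Answer: T T T T T T T T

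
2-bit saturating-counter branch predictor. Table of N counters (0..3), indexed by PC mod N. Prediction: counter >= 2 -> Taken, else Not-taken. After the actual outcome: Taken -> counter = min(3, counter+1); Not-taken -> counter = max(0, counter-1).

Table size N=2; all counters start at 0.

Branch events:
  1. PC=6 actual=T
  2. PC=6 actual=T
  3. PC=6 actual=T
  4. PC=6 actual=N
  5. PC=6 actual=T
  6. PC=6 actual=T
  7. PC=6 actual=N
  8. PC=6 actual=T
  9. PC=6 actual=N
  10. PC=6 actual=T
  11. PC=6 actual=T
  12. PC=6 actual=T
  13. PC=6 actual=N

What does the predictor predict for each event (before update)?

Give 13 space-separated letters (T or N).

Ev 1: PC=6 idx=0 pred=N actual=T -> ctr[0]=1
Ev 2: PC=6 idx=0 pred=N actual=T -> ctr[0]=2
Ev 3: PC=6 idx=0 pred=T actual=T -> ctr[0]=3
Ev 4: PC=6 idx=0 pred=T actual=N -> ctr[0]=2
Ev 5: PC=6 idx=0 pred=T actual=T -> ctr[0]=3
Ev 6: PC=6 idx=0 pred=T actual=T -> ctr[0]=3
Ev 7: PC=6 idx=0 pred=T actual=N -> ctr[0]=2
Ev 8: PC=6 idx=0 pred=T actual=T -> ctr[0]=3
Ev 9: PC=6 idx=0 pred=T actual=N -> ctr[0]=2
Ev 10: PC=6 idx=0 pred=T actual=T -> ctr[0]=3
Ev 11: PC=6 idx=0 pred=T actual=T -> ctr[0]=3
Ev 12: PC=6 idx=0 pred=T actual=T -> ctr[0]=3
Ev 13: PC=6 idx=0 pred=T actual=N -> ctr[0]=2

Answer: N N T T T T T T T T T T T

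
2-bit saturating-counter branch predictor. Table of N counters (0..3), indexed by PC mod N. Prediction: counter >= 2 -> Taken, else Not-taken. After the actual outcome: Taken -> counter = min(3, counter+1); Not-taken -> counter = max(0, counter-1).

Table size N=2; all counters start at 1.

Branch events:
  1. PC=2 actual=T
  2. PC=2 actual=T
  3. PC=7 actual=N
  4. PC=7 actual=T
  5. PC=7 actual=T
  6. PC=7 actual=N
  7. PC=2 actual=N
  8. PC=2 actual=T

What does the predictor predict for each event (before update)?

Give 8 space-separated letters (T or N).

Ev 1: PC=2 idx=0 pred=N actual=T -> ctr[0]=2
Ev 2: PC=2 idx=0 pred=T actual=T -> ctr[0]=3
Ev 3: PC=7 idx=1 pred=N actual=N -> ctr[1]=0
Ev 4: PC=7 idx=1 pred=N actual=T -> ctr[1]=1
Ev 5: PC=7 idx=1 pred=N actual=T -> ctr[1]=2
Ev 6: PC=7 idx=1 pred=T actual=N -> ctr[1]=1
Ev 7: PC=2 idx=0 pred=T actual=N -> ctr[0]=2
Ev 8: PC=2 idx=0 pred=T actual=T -> ctr[0]=3

Answer: N T N N N T T T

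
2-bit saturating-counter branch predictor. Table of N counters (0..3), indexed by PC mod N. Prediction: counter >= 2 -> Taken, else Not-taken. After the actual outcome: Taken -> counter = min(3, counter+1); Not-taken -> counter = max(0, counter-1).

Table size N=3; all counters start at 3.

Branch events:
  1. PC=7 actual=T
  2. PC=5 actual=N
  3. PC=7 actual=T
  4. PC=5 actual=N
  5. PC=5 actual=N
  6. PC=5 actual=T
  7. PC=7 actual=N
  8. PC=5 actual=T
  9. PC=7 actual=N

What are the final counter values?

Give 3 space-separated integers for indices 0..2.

Ev 1: PC=7 idx=1 pred=T actual=T -> ctr[1]=3
Ev 2: PC=5 idx=2 pred=T actual=N -> ctr[2]=2
Ev 3: PC=7 idx=1 pred=T actual=T -> ctr[1]=3
Ev 4: PC=5 idx=2 pred=T actual=N -> ctr[2]=1
Ev 5: PC=5 idx=2 pred=N actual=N -> ctr[2]=0
Ev 6: PC=5 idx=2 pred=N actual=T -> ctr[2]=1
Ev 7: PC=7 idx=1 pred=T actual=N -> ctr[1]=2
Ev 8: PC=5 idx=2 pred=N actual=T -> ctr[2]=2
Ev 9: PC=7 idx=1 pred=T actual=N -> ctr[1]=1

Answer: 3 1 2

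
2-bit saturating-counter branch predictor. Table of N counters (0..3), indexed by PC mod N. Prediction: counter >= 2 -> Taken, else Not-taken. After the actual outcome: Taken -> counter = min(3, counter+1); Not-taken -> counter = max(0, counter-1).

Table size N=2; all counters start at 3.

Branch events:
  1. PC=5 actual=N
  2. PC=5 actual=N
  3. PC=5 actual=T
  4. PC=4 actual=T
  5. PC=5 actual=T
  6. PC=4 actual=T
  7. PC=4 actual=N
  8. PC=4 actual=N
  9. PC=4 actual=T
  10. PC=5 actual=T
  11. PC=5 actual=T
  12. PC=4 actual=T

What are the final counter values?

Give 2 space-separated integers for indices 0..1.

Answer: 3 3

Derivation:
Ev 1: PC=5 idx=1 pred=T actual=N -> ctr[1]=2
Ev 2: PC=5 idx=1 pred=T actual=N -> ctr[1]=1
Ev 3: PC=5 idx=1 pred=N actual=T -> ctr[1]=2
Ev 4: PC=4 idx=0 pred=T actual=T -> ctr[0]=3
Ev 5: PC=5 idx=1 pred=T actual=T -> ctr[1]=3
Ev 6: PC=4 idx=0 pred=T actual=T -> ctr[0]=3
Ev 7: PC=4 idx=0 pred=T actual=N -> ctr[0]=2
Ev 8: PC=4 idx=0 pred=T actual=N -> ctr[0]=1
Ev 9: PC=4 idx=0 pred=N actual=T -> ctr[0]=2
Ev 10: PC=5 idx=1 pred=T actual=T -> ctr[1]=3
Ev 11: PC=5 idx=1 pred=T actual=T -> ctr[1]=3
Ev 12: PC=4 idx=0 pred=T actual=T -> ctr[0]=3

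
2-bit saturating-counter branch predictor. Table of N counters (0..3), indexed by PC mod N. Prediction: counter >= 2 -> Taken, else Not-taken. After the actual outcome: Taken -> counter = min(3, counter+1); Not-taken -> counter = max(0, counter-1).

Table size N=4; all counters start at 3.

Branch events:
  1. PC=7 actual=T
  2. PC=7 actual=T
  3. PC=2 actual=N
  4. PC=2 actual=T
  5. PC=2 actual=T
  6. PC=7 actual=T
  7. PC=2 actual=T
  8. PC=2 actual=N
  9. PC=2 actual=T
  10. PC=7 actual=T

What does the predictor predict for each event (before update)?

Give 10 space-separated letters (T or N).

Ev 1: PC=7 idx=3 pred=T actual=T -> ctr[3]=3
Ev 2: PC=7 idx=3 pred=T actual=T -> ctr[3]=3
Ev 3: PC=2 idx=2 pred=T actual=N -> ctr[2]=2
Ev 4: PC=2 idx=2 pred=T actual=T -> ctr[2]=3
Ev 5: PC=2 idx=2 pred=T actual=T -> ctr[2]=3
Ev 6: PC=7 idx=3 pred=T actual=T -> ctr[3]=3
Ev 7: PC=2 idx=2 pred=T actual=T -> ctr[2]=3
Ev 8: PC=2 idx=2 pred=T actual=N -> ctr[2]=2
Ev 9: PC=2 idx=2 pred=T actual=T -> ctr[2]=3
Ev 10: PC=7 idx=3 pred=T actual=T -> ctr[3]=3

Answer: T T T T T T T T T T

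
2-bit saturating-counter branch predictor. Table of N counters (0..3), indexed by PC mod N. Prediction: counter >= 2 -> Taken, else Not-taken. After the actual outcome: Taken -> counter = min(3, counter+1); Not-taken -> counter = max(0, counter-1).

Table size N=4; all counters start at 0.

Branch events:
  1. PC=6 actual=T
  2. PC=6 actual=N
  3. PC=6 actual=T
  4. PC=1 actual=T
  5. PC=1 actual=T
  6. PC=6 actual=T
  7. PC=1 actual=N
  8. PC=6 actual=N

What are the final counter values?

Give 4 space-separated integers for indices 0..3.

Answer: 0 1 1 0

Derivation:
Ev 1: PC=6 idx=2 pred=N actual=T -> ctr[2]=1
Ev 2: PC=6 idx=2 pred=N actual=N -> ctr[2]=0
Ev 3: PC=6 idx=2 pred=N actual=T -> ctr[2]=1
Ev 4: PC=1 idx=1 pred=N actual=T -> ctr[1]=1
Ev 5: PC=1 idx=1 pred=N actual=T -> ctr[1]=2
Ev 6: PC=6 idx=2 pred=N actual=T -> ctr[2]=2
Ev 7: PC=1 idx=1 pred=T actual=N -> ctr[1]=1
Ev 8: PC=6 idx=2 pred=T actual=N -> ctr[2]=1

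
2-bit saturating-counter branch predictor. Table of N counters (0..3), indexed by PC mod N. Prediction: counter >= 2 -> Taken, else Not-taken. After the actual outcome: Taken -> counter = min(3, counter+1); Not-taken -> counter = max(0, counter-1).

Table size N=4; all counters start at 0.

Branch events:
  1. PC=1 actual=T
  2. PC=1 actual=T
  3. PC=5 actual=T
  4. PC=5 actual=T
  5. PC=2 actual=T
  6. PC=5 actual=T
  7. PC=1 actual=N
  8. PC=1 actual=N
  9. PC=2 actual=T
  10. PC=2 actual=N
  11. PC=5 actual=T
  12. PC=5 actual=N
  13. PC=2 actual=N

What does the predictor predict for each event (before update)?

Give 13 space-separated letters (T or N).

Ev 1: PC=1 idx=1 pred=N actual=T -> ctr[1]=1
Ev 2: PC=1 idx=1 pred=N actual=T -> ctr[1]=2
Ev 3: PC=5 idx=1 pred=T actual=T -> ctr[1]=3
Ev 4: PC=5 idx=1 pred=T actual=T -> ctr[1]=3
Ev 5: PC=2 idx=2 pred=N actual=T -> ctr[2]=1
Ev 6: PC=5 idx=1 pred=T actual=T -> ctr[1]=3
Ev 7: PC=1 idx=1 pred=T actual=N -> ctr[1]=2
Ev 8: PC=1 idx=1 pred=T actual=N -> ctr[1]=1
Ev 9: PC=2 idx=2 pred=N actual=T -> ctr[2]=2
Ev 10: PC=2 idx=2 pred=T actual=N -> ctr[2]=1
Ev 11: PC=5 idx=1 pred=N actual=T -> ctr[1]=2
Ev 12: PC=5 idx=1 pred=T actual=N -> ctr[1]=1
Ev 13: PC=2 idx=2 pred=N actual=N -> ctr[2]=0

Answer: N N T T N T T T N T N T N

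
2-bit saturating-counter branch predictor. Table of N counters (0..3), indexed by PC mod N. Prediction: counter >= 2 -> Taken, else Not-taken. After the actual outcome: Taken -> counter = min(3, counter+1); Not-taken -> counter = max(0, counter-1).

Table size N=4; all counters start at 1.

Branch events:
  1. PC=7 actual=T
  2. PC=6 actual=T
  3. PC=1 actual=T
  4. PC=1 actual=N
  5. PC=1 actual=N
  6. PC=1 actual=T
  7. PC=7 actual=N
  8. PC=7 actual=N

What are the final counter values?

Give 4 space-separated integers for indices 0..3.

Ev 1: PC=7 idx=3 pred=N actual=T -> ctr[3]=2
Ev 2: PC=6 idx=2 pred=N actual=T -> ctr[2]=2
Ev 3: PC=1 idx=1 pred=N actual=T -> ctr[1]=2
Ev 4: PC=1 idx=1 pred=T actual=N -> ctr[1]=1
Ev 5: PC=1 idx=1 pred=N actual=N -> ctr[1]=0
Ev 6: PC=1 idx=1 pred=N actual=T -> ctr[1]=1
Ev 7: PC=7 idx=3 pred=T actual=N -> ctr[3]=1
Ev 8: PC=7 idx=3 pred=N actual=N -> ctr[3]=0

Answer: 1 1 2 0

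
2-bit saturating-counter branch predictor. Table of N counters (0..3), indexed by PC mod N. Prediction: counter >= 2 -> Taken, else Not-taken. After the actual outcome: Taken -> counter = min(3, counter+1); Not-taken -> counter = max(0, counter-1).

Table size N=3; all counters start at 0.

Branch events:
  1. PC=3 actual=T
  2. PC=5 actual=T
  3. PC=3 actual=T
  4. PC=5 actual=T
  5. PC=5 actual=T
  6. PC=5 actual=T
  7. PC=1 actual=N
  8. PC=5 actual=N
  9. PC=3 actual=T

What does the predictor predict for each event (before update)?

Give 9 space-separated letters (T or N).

Ev 1: PC=3 idx=0 pred=N actual=T -> ctr[0]=1
Ev 2: PC=5 idx=2 pred=N actual=T -> ctr[2]=1
Ev 3: PC=3 idx=0 pred=N actual=T -> ctr[0]=2
Ev 4: PC=5 idx=2 pred=N actual=T -> ctr[2]=2
Ev 5: PC=5 idx=2 pred=T actual=T -> ctr[2]=3
Ev 6: PC=5 idx=2 pred=T actual=T -> ctr[2]=3
Ev 7: PC=1 idx=1 pred=N actual=N -> ctr[1]=0
Ev 8: PC=5 idx=2 pred=T actual=N -> ctr[2]=2
Ev 9: PC=3 idx=0 pred=T actual=T -> ctr[0]=3

Answer: N N N N T T N T T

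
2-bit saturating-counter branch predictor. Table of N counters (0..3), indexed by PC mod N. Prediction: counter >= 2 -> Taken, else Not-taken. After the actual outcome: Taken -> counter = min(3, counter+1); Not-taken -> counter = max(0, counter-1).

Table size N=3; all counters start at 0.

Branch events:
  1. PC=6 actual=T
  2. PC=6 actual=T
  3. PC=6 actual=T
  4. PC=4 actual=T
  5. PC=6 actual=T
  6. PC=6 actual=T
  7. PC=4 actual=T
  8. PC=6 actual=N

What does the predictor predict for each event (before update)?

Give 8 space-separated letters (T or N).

Ev 1: PC=6 idx=0 pred=N actual=T -> ctr[0]=1
Ev 2: PC=6 idx=0 pred=N actual=T -> ctr[0]=2
Ev 3: PC=6 idx=0 pred=T actual=T -> ctr[0]=3
Ev 4: PC=4 idx=1 pred=N actual=T -> ctr[1]=1
Ev 5: PC=6 idx=0 pred=T actual=T -> ctr[0]=3
Ev 6: PC=6 idx=0 pred=T actual=T -> ctr[0]=3
Ev 7: PC=4 idx=1 pred=N actual=T -> ctr[1]=2
Ev 8: PC=6 idx=0 pred=T actual=N -> ctr[0]=2

Answer: N N T N T T N T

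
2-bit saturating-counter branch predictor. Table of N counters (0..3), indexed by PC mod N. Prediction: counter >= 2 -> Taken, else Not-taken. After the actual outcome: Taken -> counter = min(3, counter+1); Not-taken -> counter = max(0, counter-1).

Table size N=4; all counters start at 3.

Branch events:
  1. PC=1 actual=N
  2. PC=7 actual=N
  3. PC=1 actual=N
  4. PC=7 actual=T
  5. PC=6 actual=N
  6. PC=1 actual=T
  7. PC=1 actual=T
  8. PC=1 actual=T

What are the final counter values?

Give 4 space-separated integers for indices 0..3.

Ev 1: PC=1 idx=1 pred=T actual=N -> ctr[1]=2
Ev 2: PC=7 idx=3 pred=T actual=N -> ctr[3]=2
Ev 3: PC=1 idx=1 pred=T actual=N -> ctr[1]=1
Ev 4: PC=7 idx=3 pred=T actual=T -> ctr[3]=3
Ev 5: PC=6 idx=2 pred=T actual=N -> ctr[2]=2
Ev 6: PC=1 idx=1 pred=N actual=T -> ctr[1]=2
Ev 7: PC=1 idx=1 pred=T actual=T -> ctr[1]=3
Ev 8: PC=1 idx=1 pred=T actual=T -> ctr[1]=3

Answer: 3 3 2 3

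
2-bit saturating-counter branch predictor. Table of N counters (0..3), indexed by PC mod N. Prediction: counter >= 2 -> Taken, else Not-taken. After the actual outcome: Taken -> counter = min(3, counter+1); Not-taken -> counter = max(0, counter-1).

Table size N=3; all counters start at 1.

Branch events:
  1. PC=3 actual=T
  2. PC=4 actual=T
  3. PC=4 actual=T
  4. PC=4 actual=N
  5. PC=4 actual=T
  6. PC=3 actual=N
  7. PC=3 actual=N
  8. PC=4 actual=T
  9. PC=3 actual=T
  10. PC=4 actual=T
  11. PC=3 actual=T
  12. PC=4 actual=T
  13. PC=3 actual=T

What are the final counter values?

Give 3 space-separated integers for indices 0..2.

Answer: 3 3 1

Derivation:
Ev 1: PC=3 idx=0 pred=N actual=T -> ctr[0]=2
Ev 2: PC=4 idx=1 pred=N actual=T -> ctr[1]=2
Ev 3: PC=4 idx=1 pred=T actual=T -> ctr[1]=3
Ev 4: PC=4 idx=1 pred=T actual=N -> ctr[1]=2
Ev 5: PC=4 idx=1 pred=T actual=T -> ctr[1]=3
Ev 6: PC=3 idx=0 pred=T actual=N -> ctr[0]=1
Ev 7: PC=3 idx=0 pred=N actual=N -> ctr[0]=0
Ev 8: PC=4 idx=1 pred=T actual=T -> ctr[1]=3
Ev 9: PC=3 idx=0 pred=N actual=T -> ctr[0]=1
Ev 10: PC=4 idx=1 pred=T actual=T -> ctr[1]=3
Ev 11: PC=3 idx=0 pred=N actual=T -> ctr[0]=2
Ev 12: PC=4 idx=1 pred=T actual=T -> ctr[1]=3
Ev 13: PC=3 idx=0 pred=T actual=T -> ctr[0]=3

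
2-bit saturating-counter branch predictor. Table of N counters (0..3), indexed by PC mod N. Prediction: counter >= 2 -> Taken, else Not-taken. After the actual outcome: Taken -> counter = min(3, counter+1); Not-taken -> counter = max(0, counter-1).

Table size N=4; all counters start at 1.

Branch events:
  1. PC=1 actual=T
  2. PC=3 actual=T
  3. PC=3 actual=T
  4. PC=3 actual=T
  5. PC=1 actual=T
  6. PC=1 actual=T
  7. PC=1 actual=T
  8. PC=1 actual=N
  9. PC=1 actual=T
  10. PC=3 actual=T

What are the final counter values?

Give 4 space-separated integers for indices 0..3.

Ev 1: PC=1 idx=1 pred=N actual=T -> ctr[1]=2
Ev 2: PC=3 idx=3 pred=N actual=T -> ctr[3]=2
Ev 3: PC=3 idx=3 pred=T actual=T -> ctr[3]=3
Ev 4: PC=3 idx=3 pred=T actual=T -> ctr[3]=3
Ev 5: PC=1 idx=1 pred=T actual=T -> ctr[1]=3
Ev 6: PC=1 idx=1 pred=T actual=T -> ctr[1]=3
Ev 7: PC=1 idx=1 pred=T actual=T -> ctr[1]=3
Ev 8: PC=1 idx=1 pred=T actual=N -> ctr[1]=2
Ev 9: PC=1 idx=1 pred=T actual=T -> ctr[1]=3
Ev 10: PC=3 idx=3 pred=T actual=T -> ctr[3]=3

Answer: 1 3 1 3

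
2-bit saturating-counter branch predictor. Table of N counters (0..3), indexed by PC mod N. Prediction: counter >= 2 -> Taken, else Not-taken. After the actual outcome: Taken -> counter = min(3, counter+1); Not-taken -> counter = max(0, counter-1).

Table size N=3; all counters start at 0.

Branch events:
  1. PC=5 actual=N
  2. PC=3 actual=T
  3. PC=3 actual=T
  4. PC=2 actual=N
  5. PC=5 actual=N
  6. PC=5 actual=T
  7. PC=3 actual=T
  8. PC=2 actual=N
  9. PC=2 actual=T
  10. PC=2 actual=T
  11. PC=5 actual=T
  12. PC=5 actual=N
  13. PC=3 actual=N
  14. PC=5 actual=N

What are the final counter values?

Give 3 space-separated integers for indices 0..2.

Ev 1: PC=5 idx=2 pred=N actual=N -> ctr[2]=0
Ev 2: PC=3 idx=0 pred=N actual=T -> ctr[0]=1
Ev 3: PC=3 idx=0 pred=N actual=T -> ctr[0]=2
Ev 4: PC=2 idx=2 pred=N actual=N -> ctr[2]=0
Ev 5: PC=5 idx=2 pred=N actual=N -> ctr[2]=0
Ev 6: PC=5 idx=2 pred=N actual=T -> ctr[2]=1
Ev 7: PC=3 idx=0 pred=T actual=T -> ctr[0]=3
Ev 8: PC=2 idx=2 pred=N actual=N -> ctr[2]=0
Ev 9: PC=2 idx=2 pred=N actual=T -> ctr[2]=1
Ev 10: PC=2 idx=2 pred=N actual=T -> ctr[2]=2
Ev 11: PC=5 idx=2 pred=T actual=T -> ctr[2]=3
Ev 12: PC=5 idx=2 pred=T actual=N -> ctr[2]=2
Ev 13: PC=3 idx=0 pred=T actual=N -> ctr[0]=2
Ev 14: PC=5 idx=2 pred=T actual=N -> ctr[2]=1

Answer: 2 0 1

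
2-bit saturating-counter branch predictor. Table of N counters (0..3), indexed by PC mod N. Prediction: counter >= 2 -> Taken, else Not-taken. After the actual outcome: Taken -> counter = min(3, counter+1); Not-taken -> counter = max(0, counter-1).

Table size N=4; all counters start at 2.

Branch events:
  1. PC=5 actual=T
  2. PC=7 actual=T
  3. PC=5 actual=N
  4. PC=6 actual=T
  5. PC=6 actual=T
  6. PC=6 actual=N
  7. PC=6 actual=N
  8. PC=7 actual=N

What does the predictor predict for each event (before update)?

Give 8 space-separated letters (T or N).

Ev 1: PC=5 idx=1 pred=T actual=T -> ctr[1]=3
Ev 2: PC=7 idx=3 pred=T actual=T -> ctr[3]=3
Ev 3: PC=5 idx=1 pred=T actual=N -> ctr[1]=2
Ev 4: PC=6 idx=2 pred=T actual=T -> ctr[2]=3
Ev 5: PC=6 idx=2 pred=T actual=T -> ctr[2]=3
Ev 6: PC=6 idx=2 pred=T actual=N -> ctr[2]=2
Ev 7: PC=6 idx=2 pred=T actual=N -> ctr[2]=1
Ev 8: PC=7 idx=3 pred=T actual=N -> ctr[3]=2

Answer: T T T T T T T T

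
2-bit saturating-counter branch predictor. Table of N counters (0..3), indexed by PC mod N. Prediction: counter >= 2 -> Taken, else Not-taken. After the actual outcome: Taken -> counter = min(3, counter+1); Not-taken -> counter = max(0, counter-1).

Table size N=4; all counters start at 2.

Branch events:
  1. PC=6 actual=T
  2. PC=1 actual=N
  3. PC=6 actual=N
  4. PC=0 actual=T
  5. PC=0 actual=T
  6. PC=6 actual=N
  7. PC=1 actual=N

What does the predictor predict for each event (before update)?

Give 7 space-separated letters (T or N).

Ev 1: PC=6 idx=2 pred=T actual=T -> ctr[2]=3
Ev 2: PC=1 idx=1 pred=T actual=N -> ctr[1]=1
Ev 3: PC=6 idx=2 pred=T actual=N -> ctr[2]=2
Ev 4: PC=0 idx=0 pred=T actual=T -> ctr[0]=3
Ev 5: PC=0 idx=0 pred=T actual=T -> ctr[0]=3
Ev 6: PC=6 idx=2 pred=T actual=N -> ctr[2]=1
Ev 7: PC=1 idx=1 pred=N actual=N -> ctr[1]=0

Answer: T T T T T T N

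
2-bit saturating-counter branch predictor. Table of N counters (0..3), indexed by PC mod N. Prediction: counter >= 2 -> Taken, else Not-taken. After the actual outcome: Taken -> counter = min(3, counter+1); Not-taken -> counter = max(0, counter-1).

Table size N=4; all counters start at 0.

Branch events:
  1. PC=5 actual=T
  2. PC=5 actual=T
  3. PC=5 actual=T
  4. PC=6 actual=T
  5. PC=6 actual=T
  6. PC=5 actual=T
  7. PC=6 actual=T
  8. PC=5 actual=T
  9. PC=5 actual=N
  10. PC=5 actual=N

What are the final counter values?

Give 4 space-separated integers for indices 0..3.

Ev 1: PC=5 idx=1 pred=N actual=T -> ctr[1]=1
Ev 2: PC=5 idx=1 pred=N actual=T -> ctr[1]=2
Ev 3: PC=5 idx=1 pred=T actual=T -> ctr[1]=3
Ev 4: PC=6 idx=2 pred=N actual=T -> ctr[2]=1
Ev 5: PC=6 idx=2 pred=N actual=T -> ctr[2]=2
Ev 6: PC=5 idx=1 pred=T actual=T -> ctr[1]=3
Ev 7: PC=6 idx=2 pred=T actual=T -> ctr[2]=3
Ev 8: PC=5 idx=1 pred=T actual=T -> ctr[1]=3
Ev 9: PC=5 idx=1 pred=T actual=N -> ctr[1]=2
Ev 10: PC=5 idx=1 pred=T actual=N -> ctr[1]=1

Answer: 0 1 3 0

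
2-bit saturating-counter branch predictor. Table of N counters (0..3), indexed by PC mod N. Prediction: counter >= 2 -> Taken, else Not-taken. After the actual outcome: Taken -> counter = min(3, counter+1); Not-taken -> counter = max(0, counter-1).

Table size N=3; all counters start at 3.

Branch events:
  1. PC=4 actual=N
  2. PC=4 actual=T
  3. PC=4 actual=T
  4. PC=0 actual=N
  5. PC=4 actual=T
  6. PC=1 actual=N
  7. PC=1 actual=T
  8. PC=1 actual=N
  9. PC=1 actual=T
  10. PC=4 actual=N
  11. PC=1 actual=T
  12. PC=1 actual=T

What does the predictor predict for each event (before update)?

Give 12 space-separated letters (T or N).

Ev 1: PC=4 idx=1 pred=T actual=N -> ctr[1]=2
Ev 2: PC=4 idx=1 pred=T actual=T -> ctr[1]=3
Ev 3: PC=4 idx=1 pred=T actual=T -> ctr[1]=3
Ev 4: PC=0 idx=0 pred=T actual=N -> ctr[0]=2
Ev 5: PC=4 idx=1 pred=T actual=T -> ctr[1]=3
Ev 6: PC=1 idx=1 pred=T actual=N -> ctr[1]=2
Ev 7: PC=1 idx=1 pred=T actual=T -> ctr[1]=3
Ev 8: PC=1 idx=1 pred=T actual=N -> ctr[1]=2
Ev 9: PC=1 idx=1 pred=T actual=T -> ctr[1]=3
Ev 10: PC=4 idx=1 pred=T actual=N -> ctr[1]=2
Ev 11: PC=1 idx=1 pred=T actual=T -> ctr[1]=3
Ev 12: PC=1 idx=1 pred=T actual=T -> ctr[1]=3

Answer: T T T T T T T T T T T T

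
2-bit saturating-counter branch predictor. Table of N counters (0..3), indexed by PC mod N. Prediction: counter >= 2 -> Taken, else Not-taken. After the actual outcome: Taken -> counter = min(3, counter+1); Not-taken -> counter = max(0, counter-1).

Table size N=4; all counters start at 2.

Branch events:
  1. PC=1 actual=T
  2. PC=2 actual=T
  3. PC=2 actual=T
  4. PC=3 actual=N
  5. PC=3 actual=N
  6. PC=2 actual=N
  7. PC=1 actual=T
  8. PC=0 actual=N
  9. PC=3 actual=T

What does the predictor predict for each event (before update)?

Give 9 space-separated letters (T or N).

Answer: T T T T N T T T N

Derivation:
Ev 1: PC=1 idx=1 pred=T actual=T -> ctr[1]=3
Ev 2: PC=2 idx=2 pred=T actual=T -> ctr[2]=3
Ev 3: PC=2 idx=2 pred=T actual=T -> ctr[2]=3
Ev 4: PC=3 idx=3 pred=T actual=N -> ctr[3]=1
Ev 5: PC=3 idx=3 pred=N actual=N -> ctr[3]=0
Ev 6: PC=2 idx=2 pred=T actual=N -> ctr[2]=2
Ev 7: PC=1 idx=1 pred=T actual=T -> ctr[1]=3
Ev 8: PC=0 idx=0 pred=T actual=N -> ctr[0]=1
Ev 9: PC=3 idx=3 pred=N actual=T -> ctr[3]=1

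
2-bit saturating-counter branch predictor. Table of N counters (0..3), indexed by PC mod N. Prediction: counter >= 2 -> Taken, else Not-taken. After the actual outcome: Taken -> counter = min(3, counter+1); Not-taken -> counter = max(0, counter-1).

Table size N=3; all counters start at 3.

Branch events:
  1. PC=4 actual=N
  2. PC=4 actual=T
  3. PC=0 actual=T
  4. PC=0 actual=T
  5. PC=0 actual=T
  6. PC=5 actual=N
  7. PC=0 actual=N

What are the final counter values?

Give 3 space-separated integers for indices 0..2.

Answer: 2 3 2

Derivation:
Ev 1: PC=4 idx=1 pred=T actual=N -> ctr[1]=2
Ev 2: PC=4 idx=1 pred=T actual=T -> ctr[1]=3
Ev 3: PC=0 idx=0 pred=T actual=T -> ctr[0]=3
Ev 4: PC=0 idx=0 pred=T actual=T -> ctr[0]=3
Ev 5: PC=0 idx=0 pred=T actual=T -> ctr[0]=3
Ev 6: PC=5 idx=2 pred=T actual=N -> ctr[2]=2
Ev 7: PC=0 idx=0 pred=T actual=N -> ctr[0]=2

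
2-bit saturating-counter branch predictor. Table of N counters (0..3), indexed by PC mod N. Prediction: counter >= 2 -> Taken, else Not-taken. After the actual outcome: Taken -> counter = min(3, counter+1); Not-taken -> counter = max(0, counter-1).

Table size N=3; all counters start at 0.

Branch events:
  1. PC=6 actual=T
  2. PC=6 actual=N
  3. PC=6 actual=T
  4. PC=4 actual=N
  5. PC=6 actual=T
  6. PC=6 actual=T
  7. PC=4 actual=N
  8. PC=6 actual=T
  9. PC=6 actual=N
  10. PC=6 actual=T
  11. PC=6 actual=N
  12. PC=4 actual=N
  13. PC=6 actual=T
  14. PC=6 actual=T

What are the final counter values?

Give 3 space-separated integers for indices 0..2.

Answer: 3 0 0

Derivation:
Ev 1: PC=6 idx=0 pred=N actual=T -> ctr[0]=1
Ev 2: PC=6 idx=0 pred=N actual=N -> ctr[0]=0
Ev 3: PC=6 idx=0 pred=N actual=T -> ctr[0]=1
Ev 4: PC=4 idx=1 pred=N actual=N -> ctr[1]=0
Ev 5: PC=6 idx=0 pred=N actual=T -> ctr[0]=2
Ev 6: PC=6 idx=0 pred=T actual=T -> ctr[0]=3
Ev 7: PC=4 idx=1 pred=N actual=N -> ctr[1]=0
Ev 8: PC=6 idx=0 pred=T actual=T -> ctr[0]=3
Ev 9: PC=6 idx=0 pred=T actual=N -> ctr[0]=2
Ev 10: PC=6 idx=0 pred=T actual=T -> ctr[0]=3
Ev 11: PC=6 idx=0 pred=T actual=N -> ctr[0]=2
Ev 12: PC=4 idx=1 pred=N actual=N -> ctr[1]=0
Ev 13: PC=6 idx=0 pred=T actual=T -> ctr[0]=3
Ev 14: PC=6 idx=0 pred=T actual=T -> ctr[0]=3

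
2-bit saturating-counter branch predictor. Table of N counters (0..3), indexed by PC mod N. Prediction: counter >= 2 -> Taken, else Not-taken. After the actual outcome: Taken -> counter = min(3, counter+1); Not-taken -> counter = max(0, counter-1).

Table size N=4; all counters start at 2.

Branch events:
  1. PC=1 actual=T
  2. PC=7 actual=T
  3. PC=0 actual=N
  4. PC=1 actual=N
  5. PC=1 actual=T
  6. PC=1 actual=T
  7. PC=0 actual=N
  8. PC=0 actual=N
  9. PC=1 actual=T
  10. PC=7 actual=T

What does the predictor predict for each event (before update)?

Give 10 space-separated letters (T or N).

Answer: T T T T T T N N T T

Derivation:
Ev 1: PC=1 idx=1 pred=T actual=T -> ctr[1]=3
Ev 2: PC=7 idx=3 pred=T actual=T -> ctr[3]=3
Ev 3: PC=0 idx=0 pred=T actual=N -> ctr[0]=1
Ev 4: PC=1 idx=1 pred=T actual=N -> ctr[1]=2
Ev 5: PC=1 idx=1 pred=T actual=T -> ctr[1]=3
Ev 6: PC=1 idx=1 pred=T actual=T -> ctr[1]=3
Ev 7: PC=0 idx=0 pred=N actual=N -> ctr[0]=0
Ev 8: PC=0 idx=0 pred=N actual=N -> ctr[0]=0
Ev 9: PC=1 idx=1 pred=T actual=T -> ctr[1]=3
Ev 10: PC=7 idx=3 pred=T actual=T -> ctr[3]=3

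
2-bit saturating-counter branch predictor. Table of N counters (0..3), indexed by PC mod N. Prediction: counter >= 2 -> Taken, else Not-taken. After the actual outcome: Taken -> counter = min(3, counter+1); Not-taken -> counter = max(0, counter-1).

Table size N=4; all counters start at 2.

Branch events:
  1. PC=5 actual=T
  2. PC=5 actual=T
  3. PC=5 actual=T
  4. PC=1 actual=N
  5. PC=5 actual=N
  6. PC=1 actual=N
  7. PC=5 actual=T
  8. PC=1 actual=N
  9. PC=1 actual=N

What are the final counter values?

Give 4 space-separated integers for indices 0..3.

Ev 1: PC=5 idx=1 pred=T actual=T -> ctr[1]=3
Ev 2: PC=5 idx=1 pred=T actual=T -> ctr[1]=3
Ev 3: PC=5 idx=1 pred=T actual=T -> ctr[1]=3
Ev 4: PC=1 idx=1 pred=T actual=N -> ctr[1]=2
Ev 5: PC=5 idx=1 pred=T actual=N -> ctr[1]=1
Ev 6: PC=1 idx=1 pred=N actual=N -> ctr[1]=0
Ev 7: PC=5 idx=1 pred=N actual=T -> ctr[1]=1
Ev 8: PC=1 idx=1 pred=N actual=N -> ctr[1]=0
Ev 9: PC=1 idx=1 pred=N actual=N -> ctr[1]=0

Answer: 2 0 2 2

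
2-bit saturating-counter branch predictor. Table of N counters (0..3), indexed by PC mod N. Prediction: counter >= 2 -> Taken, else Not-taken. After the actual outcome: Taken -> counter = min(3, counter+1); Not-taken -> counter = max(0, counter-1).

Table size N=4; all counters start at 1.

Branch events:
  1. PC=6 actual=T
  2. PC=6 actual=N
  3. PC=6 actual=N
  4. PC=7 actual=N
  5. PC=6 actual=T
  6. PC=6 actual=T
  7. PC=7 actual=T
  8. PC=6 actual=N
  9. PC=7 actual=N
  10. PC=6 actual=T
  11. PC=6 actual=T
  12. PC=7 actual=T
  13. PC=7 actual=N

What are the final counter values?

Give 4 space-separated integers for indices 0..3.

Answer: 1 1 3 0

Derivation:
Ev 1: PC=6 idx=2 pred=N actual=T -> ctr[2]=2
Ev 2: PC=6 idx=2 pred=T actual=N -> ctr[2]=1
Ev 3: PC=6 idx=2 pred=N actual=N -> ctr[2]=0
Ev 4: PC=7 idx=3 pred=N actual=N -> ctr[3]=0
Ev 5: PC=6 idx=2 pred=N actual=T -> ctr[2]=1
Ev 6: PC=6 idx=2 pred=N actual=T -> ctr[2]=2
Ev 7: PC=7 idx=3 pred=N actual=T -> ctr[3]=1
Ev 8: PC=6 idx=2 pred=T actual=N -> ctr[2]=1
Ev 9: PC=7 idx=3 pred=N actual=N -> ctr[3]=0
Ev 10: PC=6 idx=2 pred=N actual=T -> ctr[2]=2
Ev 11: PC=6 idx=2 pred=T actual=T -> ctr[2]=3
Ev 12: PC=7 idx=3 pred=N actual=T -> ctr[3]=1
Ev 13: PC=7 idx=3 pred=N actual=N -> ctr[3]=0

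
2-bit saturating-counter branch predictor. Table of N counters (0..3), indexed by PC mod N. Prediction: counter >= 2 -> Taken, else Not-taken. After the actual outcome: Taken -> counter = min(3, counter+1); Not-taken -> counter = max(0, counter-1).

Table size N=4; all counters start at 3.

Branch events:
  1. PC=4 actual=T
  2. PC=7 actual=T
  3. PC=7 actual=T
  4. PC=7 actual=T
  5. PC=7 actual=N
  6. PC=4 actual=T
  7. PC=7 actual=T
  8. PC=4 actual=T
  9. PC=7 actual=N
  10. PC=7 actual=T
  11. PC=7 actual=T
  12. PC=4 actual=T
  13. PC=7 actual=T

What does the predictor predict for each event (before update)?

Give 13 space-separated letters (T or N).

Ev 1: PC=4 idx=0 pred=T actual=T -> ctr[0]=3
Ev 2: PC=7 idx=3 pred=T actual=T -> ctr[3]=3
Ev 3: PC=7 idx=3 pred=T actual=T -> ctr[3]=3
Ev 4: PC=7 idx=3 pred=T actual=T -> ctr[3]=3
Ev 5: PC=7 idx=3 pred=T actual=N -> ctr[3]=2
Ev 6: PC=4 idx=0 pred=T actual=T -> ctr[0]=3
Ev 7: PC=7 idx=3 pred=T actual=T -> ctr[3]=3
Ev 8: PC=4 idx=0 pred=T actual=T -> ctr[0]=3
Ev 9: PC=7 idx=3 pred=T actual=N -> ctr[3]=2
Ev 10: PC=7 idx=3 pred=T actual=T -> ctr[3]=3
Ev 11: PC=7 idx=3 pred=T actual=T -> ctr[3]=3
Ev 12: PC=4 idx=0 pred=T actual=T -> ctr[0]=3
Ev 13: PC=7 idx=3 pred=T actual=T -> ctr[3]=3

Answer: T T T T T T T T T T T T T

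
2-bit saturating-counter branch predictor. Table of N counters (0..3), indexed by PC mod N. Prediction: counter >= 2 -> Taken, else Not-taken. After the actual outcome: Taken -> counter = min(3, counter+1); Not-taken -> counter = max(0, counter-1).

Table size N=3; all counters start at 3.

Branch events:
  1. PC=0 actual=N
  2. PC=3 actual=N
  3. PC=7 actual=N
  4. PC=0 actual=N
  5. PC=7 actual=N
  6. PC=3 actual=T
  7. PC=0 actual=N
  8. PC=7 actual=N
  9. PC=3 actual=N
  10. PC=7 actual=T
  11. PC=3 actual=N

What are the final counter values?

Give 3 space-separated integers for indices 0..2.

Ev 1: PC=0 idx=0 pred=T actual=N -> ctr[0]=2
Ev 2: PC=3 idx=0 pred=T actual=N -> ctr[0]=1
Ev 3: PC=7 idx=1 pred=T actual=N -> ctr[1]=2
Ev 4: PC=0 idx=0 pred=N actual=N -> ctr[0]=0
Ev 5: PC=7 idx=1 pred=T actual=N -> ctr[1]=1
Ev 6: PC=3 idx=0 pred=N actual=T -> ctr[0]=1
Ev 7: PC=0 idx=0 pred=N actual=N -> ctr[0]=0
Ev 8: PC=7 idx=1 pred=N actual=N -> ctr[1]=0
Ev 9: PC=3 idx=0 pred=N actual=N -> ctr[0]=0
Ev 10: PC=7 idx=1 pred=N actual=T -> ctr[1]=1
Ev 11: PC=3 idx=0 pred=N actual=N -> ctr[0]=0

Answer: 0 1 3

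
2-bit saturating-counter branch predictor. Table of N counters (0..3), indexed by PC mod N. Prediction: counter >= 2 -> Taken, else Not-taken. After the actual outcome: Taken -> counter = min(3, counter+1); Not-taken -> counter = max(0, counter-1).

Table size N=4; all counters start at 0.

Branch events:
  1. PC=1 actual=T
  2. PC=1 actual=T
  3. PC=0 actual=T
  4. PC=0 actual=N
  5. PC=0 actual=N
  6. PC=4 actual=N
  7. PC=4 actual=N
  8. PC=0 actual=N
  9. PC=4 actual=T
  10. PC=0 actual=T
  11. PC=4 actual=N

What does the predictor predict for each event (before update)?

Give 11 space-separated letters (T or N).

Ev 1: PC=1 idx=1 pred=N actual=T -> ctr[1]=1
Ev 2: PC=1 idx=1 pred=N actual=T -> ctr[1]=2
Ev 3: PC=0 idx=0 pred=N actual=T -> ctr[0]=1
Ev 4: PC=0 idx=0 pred=N actual=N -> ctr[0]=0
Ev 5: PC=0 idx=0 pred=N actual=N -> ctr[0]=0
Ev 6: PC=4 idx=0 pred=N actual=N -> ctr[0]=0
Ev 7: PC=4 idx=0 pred=N actual=N -> ctr[0]=0
Ev 8: PC=0 idx=0 pred=N actual=N -> ctr[0]=0
Ev 9: PC=4 idx=0 pred=N actual=T -> ctr[0]=1
Ev 10: PC=0 idx=0 pred=N actual=T -> ctr[0]=2
Ev 11: PC=4 idx=0 pred=T actual=N -> ctr[0]=1

Answer: N N N N N N N N N N T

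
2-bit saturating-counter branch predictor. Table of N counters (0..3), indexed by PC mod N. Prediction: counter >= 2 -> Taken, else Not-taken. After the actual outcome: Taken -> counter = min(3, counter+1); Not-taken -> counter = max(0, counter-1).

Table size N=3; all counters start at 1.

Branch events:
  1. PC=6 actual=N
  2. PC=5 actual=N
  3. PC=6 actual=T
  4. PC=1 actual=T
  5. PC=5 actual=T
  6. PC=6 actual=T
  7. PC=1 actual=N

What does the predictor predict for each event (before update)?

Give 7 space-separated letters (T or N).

Answer: N N N N N N T

Derivation:
Ev 1: PC=6 idx=0 pred=N actual=N -> ctr[0]=0
Ev 2: PC=5 idx=2 pred=N actual=N -> ctr[2]=0
Ev 3: PC=6 idx=0 pred=N actual=T -> ctr[0]=1
Ev 4: PC=1 idx=1 pred=N actual=T -> ctr[1]=2
Ev 5: PC=5 idx=2 pred=N actual=T -> ctr[2]=1
Ev 6: PC=6 idx=0 pred=N actual=T -> ctr[0]=2
Ev 7: PC=1 idx=1 pred=T actual=N -> ctr[1]=1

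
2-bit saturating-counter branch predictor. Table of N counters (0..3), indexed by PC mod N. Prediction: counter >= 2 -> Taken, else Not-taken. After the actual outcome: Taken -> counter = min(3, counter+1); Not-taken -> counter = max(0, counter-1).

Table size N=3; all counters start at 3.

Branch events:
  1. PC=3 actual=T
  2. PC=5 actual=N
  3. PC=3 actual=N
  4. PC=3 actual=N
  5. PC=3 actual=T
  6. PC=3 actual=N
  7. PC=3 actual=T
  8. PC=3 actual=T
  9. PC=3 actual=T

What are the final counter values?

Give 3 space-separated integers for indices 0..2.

Answer: 3 3 2

Derivation:
Ev 1: PC=3 idx=0 pred=T actual=T -> ctr[0]=3
Ev 2: PC=5 idx=2 pred=T actual=N -> ctr[2]=2
Ev 3: PC=3 idx=0 pred=T actual=N -> ctr[0]=2
Ev 4: PC=3 idx=0 pred=T actual=N -> ctr[0]=1
Ev 5: PC=3 idx=0 pred=N actual=T -> ctr[0]=2
Ev 6: PC=3 idx=0 pred=T actual=N -> ctr[0]=1
Ev 7: PC=3 idx=0 pred=N actual=T -> ctr[0]=2
Ev 8: PC=3 idx=0 pred=T actual=T -> ctr[0]=3
Ev 9: PC=3 idx=0 pred=T actual=T -> ctr[0]=3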